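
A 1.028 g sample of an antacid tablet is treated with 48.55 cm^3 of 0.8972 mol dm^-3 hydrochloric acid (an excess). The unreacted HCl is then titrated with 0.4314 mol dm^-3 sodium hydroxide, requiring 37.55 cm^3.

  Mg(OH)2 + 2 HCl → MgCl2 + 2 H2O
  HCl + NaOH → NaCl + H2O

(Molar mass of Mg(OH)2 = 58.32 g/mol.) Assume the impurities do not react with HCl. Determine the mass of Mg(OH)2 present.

n(HCl) added = 0.04855 × 0.8972 = 0.04356 mol
n(NaOH) used in back-titration = 0.03755 × 0.4314 = 0.01620 mol
n(HCl) left over = 0.01620 mol (1:1 ratio)
n(HCl) consumed by analyte = 0.04356 − 0.01620 = 0.02736 mol
From the 1:2 ratio, n(Mg(OH)2) = 1/2 × 0.02736 = 0.01368 mol
mass of Mg(OH)2 = 0.01368 × 58.32 = 0.7978 g

0.7978 g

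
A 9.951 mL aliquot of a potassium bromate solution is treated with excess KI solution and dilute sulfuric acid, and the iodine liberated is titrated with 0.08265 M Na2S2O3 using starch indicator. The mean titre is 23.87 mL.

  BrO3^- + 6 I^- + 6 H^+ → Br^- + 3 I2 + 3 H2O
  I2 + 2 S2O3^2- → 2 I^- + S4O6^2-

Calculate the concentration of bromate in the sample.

n(S2O3^2-) = 0.02387 × 0.08265 = 1.973 × 10^-3 mol
n(I2) = n(S2O3^2-)/2 = 9.864 × 10^-4 mol
From the 1:3 ratio, n(BrO3^-) in the aliquot = 1/3 × 9.864 × 10^-4 = 3.288 × 10^-4 mol
[BrO3^-] = 3.288 × 10^-4 / 0.009951 = 0.03304 mol/L

0.03304 M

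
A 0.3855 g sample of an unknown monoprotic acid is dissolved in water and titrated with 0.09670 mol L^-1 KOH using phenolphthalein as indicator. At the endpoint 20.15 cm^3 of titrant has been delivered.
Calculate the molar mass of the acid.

n(KOH) = 0.02015 L × 0.09670 mol/L = 1.949 × 10^-3 mol
n(HA) = 1.949 × 10^-3 mol (1:1 ratio)
M = m / n = 0.3855 g / 1.949 × 10^-3 mol = 197.8 g/mol

197.8 g/mol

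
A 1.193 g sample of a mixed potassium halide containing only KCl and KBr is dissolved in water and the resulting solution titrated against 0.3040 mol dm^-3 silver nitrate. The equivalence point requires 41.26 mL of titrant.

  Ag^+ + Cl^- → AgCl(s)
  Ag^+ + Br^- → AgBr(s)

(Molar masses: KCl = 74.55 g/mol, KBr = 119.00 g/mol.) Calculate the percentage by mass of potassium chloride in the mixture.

n(AgNO3) = 0.04126 × 0.3040 = 0.01254 mol
Let x = n(KCl), y = n(KBr).
Titrant: 1x + 1y = 0.01254;  mass: 74.55x + 119.00y = 1.193
Solving, x = 6.741 × 10^-3 mol, y = 5.802 × 10^-3 mol
mass of KCl = 6.741 × 10^-3 × 74.55 = 0.5025 g
% KCl = 0.5025 / 1.193 × 100 = 42.12 %

42.12 %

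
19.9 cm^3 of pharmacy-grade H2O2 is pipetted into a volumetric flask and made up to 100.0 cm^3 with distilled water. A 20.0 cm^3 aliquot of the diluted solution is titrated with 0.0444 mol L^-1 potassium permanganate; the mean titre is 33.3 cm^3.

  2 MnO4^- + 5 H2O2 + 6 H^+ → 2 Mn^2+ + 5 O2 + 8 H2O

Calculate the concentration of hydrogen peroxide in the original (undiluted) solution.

n(KMnO4) = 0.0333 × 0.0444 = 1.48 × 10^-3 mol
From the 5:2 ratio, n(H2O2) in the aliquot = 5/2 × 1.48 × 10^-3 = 3.70 × 10^-3 mol
[H2O2]_dilute = 3.70 × 10^-3 / 0.0200 = 0.185 mol/L
Dilution factor = 100.0 / 19.9 = 5.025
[H2O2]_stock = 0.185 × 5.025 = 0.929 mol/L

0.929 mol/L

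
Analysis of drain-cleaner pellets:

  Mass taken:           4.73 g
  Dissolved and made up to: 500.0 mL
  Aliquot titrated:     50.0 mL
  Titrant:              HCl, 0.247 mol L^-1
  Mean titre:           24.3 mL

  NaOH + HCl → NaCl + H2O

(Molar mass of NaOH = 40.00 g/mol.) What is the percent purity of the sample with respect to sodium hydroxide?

n(HCl) per titration = 0.0243 × 0.247 = 6.00 × 10^-3 mol
n(NaOH) in each aliquot = 6.00 × 10^-3 mol (1:1 ratio)
n(NaOH) in the whole flask = 6.00 × 10^-3 × 500.0/50.0 = 0.0600 mol
mass of NaOH = 0.0600 × 40.00 = 2.40 g
% NaOH = 2.40 / 4.73 × 100 = 50.8 %

50.8 %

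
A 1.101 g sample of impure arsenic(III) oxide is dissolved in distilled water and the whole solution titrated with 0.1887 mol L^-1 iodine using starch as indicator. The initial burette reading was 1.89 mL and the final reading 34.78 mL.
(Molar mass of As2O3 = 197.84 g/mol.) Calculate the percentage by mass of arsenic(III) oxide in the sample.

55.76 %

As2O3 + 2 I2 + 2 H2O → As2O5 + 4 HI
n(I2) = 0.03289 L × 0.1887 mol/L = 6.206 × 10^-3 mol
From the 1:2 ratio, n(As2O3) = 1/2 × 6.206 × 10^-3 = 3.103 × 10^-3 mol
mass of As2O3 = 3.103 × 10^-3 × 197.84 g/mol = 0.6139 g
% As2O3 = 0.6139 / 1.101 × 100 = 55.76 %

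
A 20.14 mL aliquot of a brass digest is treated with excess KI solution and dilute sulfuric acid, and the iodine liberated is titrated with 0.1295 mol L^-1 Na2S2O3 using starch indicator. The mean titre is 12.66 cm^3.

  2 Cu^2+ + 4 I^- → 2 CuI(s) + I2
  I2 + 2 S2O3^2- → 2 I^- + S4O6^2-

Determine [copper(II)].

0.08140 mol/L

n(S2O3^2-) = 0.01266 × 0.1295 = 1.639 × 10^-3 mol
n(I2) = n(S2O3^2-)/2 = 8.197 × 10^-4 mol
From the 2:1 ratio, n(Cu2+) in the aliquot = 2/1 × 8.197 × 10^-4 = 1.639 × 10^-3 mol
[Cu2+] = 1.639 × 10^-3 / 0.02014 = 0.08140 mol/L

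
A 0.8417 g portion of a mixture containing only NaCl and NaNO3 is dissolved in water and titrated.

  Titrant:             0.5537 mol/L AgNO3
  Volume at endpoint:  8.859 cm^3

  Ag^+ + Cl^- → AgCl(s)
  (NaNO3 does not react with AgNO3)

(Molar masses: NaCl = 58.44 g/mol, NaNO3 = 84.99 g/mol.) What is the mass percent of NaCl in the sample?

34.06 %

n(AgNO3) = 0.008859 × 0.5537 = 4.905 × 10^-3 mol
Let x = n(NaCl), y = n(NaNO3).
Titrant: 1x = 4.905 × 10^-3;  mass: 58.44x + 84.99y = 0.8417
Solving, x = 4.905 × 10^-3 mol, y = 6.531 × 10^-3 mol
mass of NaCl = 4.905 × 10^-3 × 58.44 = 0.2867 g
% NaCl = 0.2867 / 0.8417 × 100 = 34.06 %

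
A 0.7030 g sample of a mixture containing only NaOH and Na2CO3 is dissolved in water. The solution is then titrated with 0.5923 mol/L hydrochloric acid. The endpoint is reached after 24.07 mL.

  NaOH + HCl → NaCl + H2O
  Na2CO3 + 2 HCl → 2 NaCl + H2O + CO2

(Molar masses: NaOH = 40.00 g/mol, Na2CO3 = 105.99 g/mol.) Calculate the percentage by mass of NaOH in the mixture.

n(HCl) = 0.02407 × 0.5923 = 0.01426 mol
Let x = n(NaOH), y = n(Na2CO3).
Titrant: 1x + 2y = 0.01426;  mass: 40.00x + 105.99y = 0.7030
Solving, x = 4.042 × 10^-3 mol, y = 5.107 × 10^-3 mol
mass of NaOH = 4.042 × 10^-3 × 40.00 = 0.1617 g
% NaOH = 0.1617 / 0.7030 × 100 = 23.00 %

23.00 %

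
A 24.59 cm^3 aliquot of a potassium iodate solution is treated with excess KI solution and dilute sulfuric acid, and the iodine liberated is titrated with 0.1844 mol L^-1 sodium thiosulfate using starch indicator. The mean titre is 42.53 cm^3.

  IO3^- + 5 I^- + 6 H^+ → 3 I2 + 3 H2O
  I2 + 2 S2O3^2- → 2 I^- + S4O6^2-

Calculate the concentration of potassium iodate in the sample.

0.05316 mol/L

n(S2O3^2-) = 0.04253 × 0.1844 = 7.843 × 10^-3 mol
n(I2) = n(S2O3^2-)/2 = 3.921 × 10^-3 mol
From the 1:3 ratio, n(IO3^-) in the aliquot = 1/3 × 3.921 × 10^-3 = 1.307 × 10^-3 mol
[IO3^-] = 1.307 × 10^-3 / 0.02459 = 0.05316 mol/L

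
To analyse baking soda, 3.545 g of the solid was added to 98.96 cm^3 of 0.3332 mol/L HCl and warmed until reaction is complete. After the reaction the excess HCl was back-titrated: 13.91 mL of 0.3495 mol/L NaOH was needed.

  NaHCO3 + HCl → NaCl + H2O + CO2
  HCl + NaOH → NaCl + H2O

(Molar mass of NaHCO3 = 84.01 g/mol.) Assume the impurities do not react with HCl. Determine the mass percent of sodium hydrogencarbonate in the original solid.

66.62 %

n(HCl) added = 0.09896 × 0.3332 = 0.03297 mol
n(NaOH) used in back-titration = 0.01391 × 0.3495 = 4.862 × 10^-3 mol
n(HCl) left over = 4.862 × 10^-3 mol (1:1 ratio)
n(HCl) consumed by analyte = 0.03297 − 4.862 × 10^-3 = 0.02811 mol
n(NaHCO3) = 0.02811 mol (1:1 ratio)
mass of NaHCO3 = 0.02811 × 84.01 = 2.362 g
% NaHCO3 = 2.362 / 3.545 × 100 = 66.62 %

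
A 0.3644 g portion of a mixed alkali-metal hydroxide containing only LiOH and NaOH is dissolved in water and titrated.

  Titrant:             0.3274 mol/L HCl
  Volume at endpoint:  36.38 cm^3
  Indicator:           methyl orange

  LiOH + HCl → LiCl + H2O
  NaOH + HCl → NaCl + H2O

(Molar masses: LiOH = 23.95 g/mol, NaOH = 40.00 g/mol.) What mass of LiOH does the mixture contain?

n(HCl) = 0.03638 × 0.3274 = 0.01191 mol
Let x = n(LiOH), y = n(NaOH).
Titrant: 1x + 1y = 0.01191;  mass: 23.95x + 40.00y = 0.3644
Solving, x = 6.980 × 10^-3 mol, y = 4.931 × 10^-3 mol
mass of LiOH = 6.980 × 10^-3 × 23.95 = 0.1672 g

0.1672 g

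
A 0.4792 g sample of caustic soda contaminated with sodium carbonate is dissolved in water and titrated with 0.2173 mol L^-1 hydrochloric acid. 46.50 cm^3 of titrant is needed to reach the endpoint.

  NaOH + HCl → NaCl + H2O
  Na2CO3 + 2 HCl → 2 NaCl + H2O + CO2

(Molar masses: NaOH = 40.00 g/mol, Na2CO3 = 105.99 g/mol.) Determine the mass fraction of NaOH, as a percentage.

36.15 %

n(HCl) = 0.04650 × 0.2173 = 0.01010 mol
Let x = n(NaOH), y = n(Na2CO3).
Titrant: 1x + 2y = 0.01010;  mass: 40.00x + 105.99y = 0.4792
Solving, x = 4.331 × 10^-3 mol, y = 2.887 × 10^-3 mol
mass of NaOH = 4.331 × 10^-3 × 40.00 = 0.1733 g
% NaOH = 0.1733 / 0.4792 × 100 = 36.15 %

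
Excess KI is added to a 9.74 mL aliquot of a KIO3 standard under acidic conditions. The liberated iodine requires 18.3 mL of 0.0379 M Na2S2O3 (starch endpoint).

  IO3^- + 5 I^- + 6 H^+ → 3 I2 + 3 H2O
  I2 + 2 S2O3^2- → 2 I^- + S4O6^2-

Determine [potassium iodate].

n(S2O3^2-) = 0.0183 × 0.0379 = 6.94 × 10^-4 mol
n(I2) = n(S2O3^2-)/2 = 3.47 × 10^-4 mol
From the 1:3 ratio, n(IO3^-) in the aliquot = 1/3 × 3.47 × 10^-4 = 1.16 × 10^-4 mol
[IO3^-] = 1.16 × 10^-4 / 0.00974 = 0.0119 mol/L

0.0119 M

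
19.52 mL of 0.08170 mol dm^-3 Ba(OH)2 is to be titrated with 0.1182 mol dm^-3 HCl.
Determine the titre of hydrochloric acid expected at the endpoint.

26.98 mL

Ba(OH)2 + 2 HCl → BaCl2 + 2 H2O
n(Ba(OH)2) = 0.01952 L × 0.08170 mol/L = 1.595 × 10^-3 mol
From the 2:1 stoichiometry, n(HCl) = 2/1 × 1.595 × 10^-3 = 3.190 × 10^-3 mol
V(HCl) = 3.190 × 10^-3 mol / 0.1182 mol/L = 0.02698 L = 26.98 mL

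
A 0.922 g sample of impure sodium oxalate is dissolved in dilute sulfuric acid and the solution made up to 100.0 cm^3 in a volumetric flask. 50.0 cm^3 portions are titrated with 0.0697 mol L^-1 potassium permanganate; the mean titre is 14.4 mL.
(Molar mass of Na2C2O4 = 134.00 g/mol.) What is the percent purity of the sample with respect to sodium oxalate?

72.9 %

2 MnO4^- + 5 C2O4^2- + 16 H^+ → 2 Mn^2+ + 10 CO2 + 8 H2O
n(KMnO4) per titration = 0.0144 × 0.0697 = 1.00 × 10^-3 mol
From the 5:2 ratio, n(Na2C2O4) in each aliquot = 5/2 × 1.00 × 10^-3 = 2.51 × 10^-3 mol
n(Na2C2O4) in the whole flask = 2.51 × 10^-3 × 100.0/50.0 = 5.02 × 10^-3 mol
mass of Na2C2O4 = 5.02 × 10^-3 × 134.00 = 0.672 g
% Na2C2O4 = 0.672 / 0.922 × 100 = 72.9 %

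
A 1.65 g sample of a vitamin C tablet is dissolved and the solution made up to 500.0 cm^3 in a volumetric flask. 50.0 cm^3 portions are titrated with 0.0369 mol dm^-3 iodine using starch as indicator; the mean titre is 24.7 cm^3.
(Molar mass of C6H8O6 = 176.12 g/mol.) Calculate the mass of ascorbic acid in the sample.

1.61 g

C6H8O6 + I2 → C6H6O6 + 2 HI
n(I2) per titration = 0.0247 × 0.0369 = 9.11 × 10^-4 mol
n(C6H8O6) in each aliquot = 9.11 × 10^-4 mol (1:1 ratio)
n(C6H8O6) in the whole flask = 9.11 × 10^-4 × 500.0/50.0 = 9.11 × 10^-3 mol
mass of C6H8O6 = 9.11 × 10^-3 × 176.12 = 1.61 g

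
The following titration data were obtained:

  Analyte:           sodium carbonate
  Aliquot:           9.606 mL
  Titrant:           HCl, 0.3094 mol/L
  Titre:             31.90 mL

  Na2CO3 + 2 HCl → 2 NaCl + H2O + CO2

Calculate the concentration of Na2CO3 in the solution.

n(HCl) = 0.03190 L × 0.3094 mol/L = 9.870 × 10^-3 mol
From the 1:2 mole ratio, n(Na2CO3) = 1/2 × 9.870 × 10^-3 = 4.935 × 10^-3 mol
[Na2CO3] = 4.935 × 10^-3 mol / 0.009606 L = 0.5137 mol/L

0.5137 mol/L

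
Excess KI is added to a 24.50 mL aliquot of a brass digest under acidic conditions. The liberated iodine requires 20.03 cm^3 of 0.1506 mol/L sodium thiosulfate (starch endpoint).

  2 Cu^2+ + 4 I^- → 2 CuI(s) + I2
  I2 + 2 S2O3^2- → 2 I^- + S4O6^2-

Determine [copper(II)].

n(S2O3^2-) = 0.02003 × 0.1506 = 3.017 × 10^-3 mol
n(I2) = n(S2O3^2-)/2 = 1.508 × 10^-3 mol
From the 2:1 ratio, n(Cu2+) in the aliquot = 2/1 × 1.508 × 10^-3 = 3.017 × 10^-3 mol
[Cu2+] = 3.017 × 10^-3 / 0.02450 = 0.1231 mol/L

0.1231 mol/L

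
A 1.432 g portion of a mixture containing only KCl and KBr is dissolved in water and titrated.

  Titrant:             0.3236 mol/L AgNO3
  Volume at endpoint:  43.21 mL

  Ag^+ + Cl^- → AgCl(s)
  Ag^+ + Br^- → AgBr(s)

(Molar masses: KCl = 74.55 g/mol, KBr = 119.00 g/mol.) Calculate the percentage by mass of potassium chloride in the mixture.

n(AgNO3) = 0.04321 × 0.3236 = 0.01398 mol
Let x = n(KCl), y = n(KBr).
Titrant: 1x + 1y = 0.01398;  mass: 74.55x + 119.00y = 1.432
Solving, x = 5.218 × 10^-3 mol, y = 8.765 × 10^-3 mol
mass of KCl = 5.218 × 10^-3 × 74.55 = 0.3890 g
% KCl = 0.3890 / 1.432 × 100 = 27.17 %

27.17 %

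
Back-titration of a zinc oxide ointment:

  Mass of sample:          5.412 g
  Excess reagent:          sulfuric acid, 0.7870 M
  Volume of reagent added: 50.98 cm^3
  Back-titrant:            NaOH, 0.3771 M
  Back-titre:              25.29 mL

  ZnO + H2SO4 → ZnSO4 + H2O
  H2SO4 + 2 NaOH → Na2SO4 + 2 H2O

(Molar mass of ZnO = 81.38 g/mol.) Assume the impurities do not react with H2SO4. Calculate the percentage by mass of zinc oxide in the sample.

53.16 %

n(H2SO4) added = 0.05098 × 0.7870 = 0.04012 mol
n(NaOH) used in back-titration = 0.02529 × 0.3771 = 9.537 × 10^-3 mol
From the 1:2 ratio, n(H2SO4) left over = 1/2 × 9.537 × 10^-3 = 4.768 × 10^-3 mol
n(H2SO4) consumed by analyte = 0.04012 − 4.768 × 10^-3 = 0.03535 mol
n(ZnO) = 0.03535 mol (1:1 ratio)
mass of ZnO = 0.03535 × 81.38 = 2.877 g
% ZnO = 2.877 / 5.412 × 100 = 53.16 %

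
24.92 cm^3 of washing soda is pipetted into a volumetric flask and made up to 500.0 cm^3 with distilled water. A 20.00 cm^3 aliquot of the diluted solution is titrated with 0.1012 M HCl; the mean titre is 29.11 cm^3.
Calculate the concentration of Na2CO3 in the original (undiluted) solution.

1.478 M

Na2CO3 + 2 HCl → 2 NaCl + H2O + CO2
n(HCl) = 0.02911 × 0.1012 = 2.946 × 10^-3 mol
From the 1:2 ratio, n(Na2CO3) in the aliquot = 1/2 × 2.946 × 10^-3 = 1.473 × 10^-3 mol
[Na2CO3]_dilute = 1.473 × 10^-3 / 0.02000 = 0.07365 mol/L
Dilution factor = 500.0 / 24.92 = 20.06
[Na2CO3]_stock = 0.07365 × 20.06 = 1.478 mol/L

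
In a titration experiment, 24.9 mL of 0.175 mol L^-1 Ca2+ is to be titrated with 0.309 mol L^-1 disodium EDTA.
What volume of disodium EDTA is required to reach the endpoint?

Ca^2+ + EDTA^4- → [Ca(EDTA)]^2-
n(Ca2+) = 0.0249 L × 0.175 mol/L = 4.36 × 10^-3 mol
n(EDTA) = 4.36 × 10^-3 mol (1:1 stoichiometry)
V(EDTA) = 4.36 × 10^-3 mol / 0.309 mol/L = 0.0141 L = 14.1 mL

14.1 mL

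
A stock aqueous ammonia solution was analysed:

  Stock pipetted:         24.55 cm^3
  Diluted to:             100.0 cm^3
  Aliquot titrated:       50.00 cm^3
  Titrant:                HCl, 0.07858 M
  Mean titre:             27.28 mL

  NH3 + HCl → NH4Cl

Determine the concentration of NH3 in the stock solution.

n(HCl) = 0.02728 × 0.07858 = 2.144 × 10^-3 mol
n(NH3) in the aliquot = 2.144 × 10^-3 mol (1:1 ratio)
[NH3]_dilute = 2.144 × 10^-3 / 0.05000 = 0.04287 mol/L
Dilution factor = 100.0 / 24.55 = 4.073
[NH3]_stock = 0.04287 × 4.073 = 0.1746 mol/L

0.1746 M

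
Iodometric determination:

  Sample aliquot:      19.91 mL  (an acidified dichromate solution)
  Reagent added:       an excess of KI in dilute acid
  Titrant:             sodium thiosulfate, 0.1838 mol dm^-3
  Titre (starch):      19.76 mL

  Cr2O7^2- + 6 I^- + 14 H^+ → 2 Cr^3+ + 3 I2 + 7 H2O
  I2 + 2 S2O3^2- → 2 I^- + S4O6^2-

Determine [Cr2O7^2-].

n(S2O3^2-) = 0.01976 × 0.1838 = 3.632 × 10^-3 mol
n(I2) = n(S2O3^2-)/2 = 1.816 × 10^-3 mol
From the 1:3 ratio, n(Cr2O7^2-) in the aliquot = 1/3 × 1.816 × 10^-3 = 6.053 × 10^-4 mol
[Cr2O7^2-] = 6.053 × 10^-4 / 0.01991 = 0.03040 mol/L

0.03040 mol/L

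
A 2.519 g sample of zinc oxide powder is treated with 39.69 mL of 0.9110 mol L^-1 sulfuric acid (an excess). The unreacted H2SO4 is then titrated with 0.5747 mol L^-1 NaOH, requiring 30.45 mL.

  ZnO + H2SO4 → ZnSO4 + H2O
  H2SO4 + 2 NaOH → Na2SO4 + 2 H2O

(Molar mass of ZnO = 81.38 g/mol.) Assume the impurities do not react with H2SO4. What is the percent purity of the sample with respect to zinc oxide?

88.54 %

n(H2SO4) added = 0.03969 × 0.9110 = 0.03616 mol
n(NaOH) used in back-titration = 0.03045 × 0.5747 = 0.01750 mol
From the 1:2 ratio, n(H2SO4) left over = 1/2 × 0.01750 = 8.750 × 10^-3 mol
n(H2SO4) consumed by analyte = 0.03616 − 8.750 × 10^-3 = 0.02741 mol
n(ZnO) = 0.02741 mol (1:1 ratio)
mass of ZnO = 0.02741 × 81.38 = 2.230 g
% ZnO = 2.230 / 2.519 × 100 = 88.54 %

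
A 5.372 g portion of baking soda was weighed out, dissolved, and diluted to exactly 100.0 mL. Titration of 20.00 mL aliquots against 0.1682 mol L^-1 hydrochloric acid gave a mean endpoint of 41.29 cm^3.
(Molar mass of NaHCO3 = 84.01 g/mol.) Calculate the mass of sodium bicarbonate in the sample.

2.917 g

NaHCO3 + HCl → NaCl + H2O + CO2
n(HCl) per titration = 0.04129 × 0.1682 = 6.945 × 10^-3 mol
n(NaHCO3) in each aliquot = 6.945 × 10^-3 mol (1:1 ratio)
n(NaHCO3) in the whole flask = 6.945 × 10^-3 × 100.0/20.00 = 0.03472 mol
mass of NaHCO3 = 0.03472 × 84.01 = 2.917 g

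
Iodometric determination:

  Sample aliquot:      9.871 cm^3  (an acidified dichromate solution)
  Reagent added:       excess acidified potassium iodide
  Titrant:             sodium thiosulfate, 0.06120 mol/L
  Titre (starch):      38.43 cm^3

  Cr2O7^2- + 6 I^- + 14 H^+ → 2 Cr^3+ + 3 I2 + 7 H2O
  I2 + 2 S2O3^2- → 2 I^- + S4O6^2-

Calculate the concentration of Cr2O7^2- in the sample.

0.03971 mol/L

n(S2O3^2-) = 0.03843 × 0.06120 = 2.352 × 10^-3 mol
n(I2) = n(S2O3^2-)/2 = 1.176 × 10^-3 mol
From the 1:3 ratio, n(Cr2O7^2-) in the aliquot = 1/3 × 1.176 × 10^-3 = 3.920 × 10^-4 mol
[Cr2O7^2-] = 3.920 × 10^-4 / 0.009871 = 0.03971 mol/L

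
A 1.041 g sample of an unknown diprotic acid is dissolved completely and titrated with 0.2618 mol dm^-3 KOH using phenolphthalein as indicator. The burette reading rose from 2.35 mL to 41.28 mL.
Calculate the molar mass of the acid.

204.3 g/mol

n(KOH) = 0.03893 L × 0.2618 mol/L = 0.01019 mol
From the 1:2 ratio, n(H2A) = 1/2 × 0.01019 = 5.096 × 10^-3 mol
M = m / n = 1.041 g / 5.096 × 10^-3 mol = 204.3 g/mol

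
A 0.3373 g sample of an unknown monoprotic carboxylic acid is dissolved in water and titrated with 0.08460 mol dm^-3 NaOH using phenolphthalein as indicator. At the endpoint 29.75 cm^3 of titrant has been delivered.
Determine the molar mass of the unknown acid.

n(NaOH) = 0.02975 L × 0.08460 mol/L = 2.517 × 10^-3 mol
n(HA) = 2.517 × 10^-3 mol (1:1 ratio)
M = m / n = 0.3373 g / 2.517 × 10^-3 mol = 134.0 g/mol

134.0 g/mol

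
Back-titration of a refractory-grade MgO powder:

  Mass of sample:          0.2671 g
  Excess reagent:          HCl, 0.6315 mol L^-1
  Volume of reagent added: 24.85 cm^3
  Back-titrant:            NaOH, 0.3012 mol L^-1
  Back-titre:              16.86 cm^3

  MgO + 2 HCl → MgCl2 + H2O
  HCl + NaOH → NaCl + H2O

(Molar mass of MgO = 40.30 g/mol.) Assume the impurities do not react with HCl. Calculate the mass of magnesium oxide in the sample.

0.2139 g

n(HCl) added = 0.02485 × 0.6315 = 0.01569 mol
n(NaOH) used in back-titration = 0.01686 × 0.3012 = 5.078 × 10^-3 mol
n(HCl) left over = 5.078 × 10^-3 mol (1:1 ratio)
n(HCl) consumed by analyte = 0.01569 − 5.078 × 10^-3 = 0.01061 mol
From the 1:2 ratio, n(MgO) = 1/2 × 0.01061 = 5.307 × 10^-3 mol
mass of MgO = 5.307 × 10^-3 × 40.30 = 0.2139 g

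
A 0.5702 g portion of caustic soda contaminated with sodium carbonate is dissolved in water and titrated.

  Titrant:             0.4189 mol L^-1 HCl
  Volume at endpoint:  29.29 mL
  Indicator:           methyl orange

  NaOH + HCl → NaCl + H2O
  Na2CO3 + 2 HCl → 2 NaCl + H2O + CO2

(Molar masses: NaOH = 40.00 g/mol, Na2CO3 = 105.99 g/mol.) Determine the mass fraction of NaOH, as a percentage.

43.20 %

n(HCl) = 0.02929 × 0.4189 = 0.01227 mol
Let x = n(NaOH), y = n(Na2CO3).
Titrant: 1x + 2y = 0.01227;  mass: 40.00x + 105.99y = 0.5702
Solving, x = 6.158 × 10^-3 mol, y = 3.056 × 10^-3 mol
mass of NaOH = 6.158 × 10^-3 × 40.00 = 0.2463 g
% NaOH = 0.2463 / 0.5702 × 100 = 43.20 %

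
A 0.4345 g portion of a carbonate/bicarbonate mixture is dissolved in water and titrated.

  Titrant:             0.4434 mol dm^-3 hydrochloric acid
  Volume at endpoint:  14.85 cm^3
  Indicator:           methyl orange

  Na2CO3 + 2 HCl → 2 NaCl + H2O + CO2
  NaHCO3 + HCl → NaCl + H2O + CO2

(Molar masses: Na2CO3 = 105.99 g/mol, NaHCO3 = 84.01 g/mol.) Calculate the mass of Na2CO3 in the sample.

0.2028 g

n(HCl) = 0.01485 × 0.4434 = 6.584 × 10^-3 mol
Let x = n(Na2CO3), y = n(NaHCO3).
Titrant: 2x + 1y = 6.584 × 10^-3;  mass: 105.99x + 84.01y = 0.4345
Solving, x = 1.913 × 10^-3 mol, y = 2.759 × 10^-3 mol
mass of Na2CO3 = 1.913 × 10^-3 × 105.99 = 0.2028 g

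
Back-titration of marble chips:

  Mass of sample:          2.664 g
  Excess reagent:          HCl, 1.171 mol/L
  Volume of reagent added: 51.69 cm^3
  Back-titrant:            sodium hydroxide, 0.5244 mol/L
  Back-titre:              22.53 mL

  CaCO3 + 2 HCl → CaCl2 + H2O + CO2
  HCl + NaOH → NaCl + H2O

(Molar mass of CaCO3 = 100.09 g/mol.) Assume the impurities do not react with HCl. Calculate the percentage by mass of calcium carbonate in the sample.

n(HCl) added = 0.05169 × 1.171 = 0.06053 mol
n(NaOH) used in back-titration = 0.02253 × 0.5244 = 0.01181 mol
n(HCl) left over = 0.01181 mol (1:1 ratio)
n(HCl) consumed by analyte = 0.06053 − 0.01181 = 0.04871 mol
From the 1:2 ratio, n(CaCO3) = 1/2 × 0.04871 = 0.02436 mol
mass of CaCO3 = 0.02436 × 100.09 = 2.438 g
% CaCO3 = 2.438 / 2.664 × 100 = 91.51 %

91.51 %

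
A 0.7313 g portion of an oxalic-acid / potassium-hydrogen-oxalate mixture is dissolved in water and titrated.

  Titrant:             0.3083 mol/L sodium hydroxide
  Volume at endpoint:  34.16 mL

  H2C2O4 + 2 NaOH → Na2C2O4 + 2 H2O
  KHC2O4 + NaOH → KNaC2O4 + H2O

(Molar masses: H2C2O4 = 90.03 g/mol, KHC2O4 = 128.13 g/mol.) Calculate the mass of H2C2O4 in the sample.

n(NaOH) = 0.03416 × 0.3083 = 0.01053 mol
Let x = n(H2C2O4), y = n(KHC2O4).
Titrant: 2x + 1y = 0.01053;  mass: 90.03x + 128.13y = 0.7313
Solving, x = 3.718 × 10^-3 mol, y = 3.095 × 10^-3 mol
mass of H2C2O4 = 3.718 × 10^-3 × 90.03 = 0.3348 g

0.3348 g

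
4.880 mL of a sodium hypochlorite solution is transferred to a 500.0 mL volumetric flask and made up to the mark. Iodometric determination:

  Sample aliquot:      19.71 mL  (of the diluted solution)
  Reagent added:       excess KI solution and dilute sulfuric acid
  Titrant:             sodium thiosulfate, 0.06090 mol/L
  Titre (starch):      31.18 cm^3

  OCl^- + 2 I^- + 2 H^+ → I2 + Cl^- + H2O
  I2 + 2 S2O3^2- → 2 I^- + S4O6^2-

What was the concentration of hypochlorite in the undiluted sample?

n(S2O3^2-) = 0.03118 × 0.06090 = 1.899 × 10^-3 mol
n(I2) = n(S2O3^2-)/2 = 9.494 × 10^-4 mol
n(OCl^-) in the aliquot = 9.494 × 10^-4 mol (1:1 ratio)
[OCl^-]_dilute = 9.494 × 10^-4 / 0.01971 = 0.04817 mol/L
[OCl^-]_original = 0.04817 × 500.0/4.880 = 4.935 mol/L

4.935 mol/L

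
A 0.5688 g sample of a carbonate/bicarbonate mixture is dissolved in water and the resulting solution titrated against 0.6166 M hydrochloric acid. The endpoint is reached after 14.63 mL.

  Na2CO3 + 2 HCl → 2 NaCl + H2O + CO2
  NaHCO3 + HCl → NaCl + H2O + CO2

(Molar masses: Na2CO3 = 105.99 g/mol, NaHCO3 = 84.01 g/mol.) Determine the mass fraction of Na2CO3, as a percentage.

n(HCl) = 0.01463 × 0.6166 = 9.021 × 10^-3 mol
Let x = n(Na2CO3), y = n(NaHCO3).
Titrant: 2x + 1y = 9.021 × 10^-3;  mass: 105.99x + 84.01y = 0.5688
Solving, x = 3.048 × 10^-3 mol, y = 2.926 × 10^-3 mol
mass of Na2CO3 = 3.048 × 10^-3 × 105.99 = 0.3230 g
% Na2CO3 = 0.3230 / 0.5688 × 100 = 56.79 %

56.79 %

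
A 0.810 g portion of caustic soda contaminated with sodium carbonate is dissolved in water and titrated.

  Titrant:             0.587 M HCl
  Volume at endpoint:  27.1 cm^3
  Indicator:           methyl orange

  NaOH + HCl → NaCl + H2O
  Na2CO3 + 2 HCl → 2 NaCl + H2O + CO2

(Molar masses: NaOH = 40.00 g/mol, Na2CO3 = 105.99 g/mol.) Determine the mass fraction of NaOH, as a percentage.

12.6 %

n(HCl) = 0.0271 × 0.587 = 0.0159 mol
Let x = n(NaOH), y = n(Na2CO3).
Titrant: 1x + 2y = 0.0159;  mass: 40.00x + 105.99y = 0.810
Solving, x = 2.54 × 10^-3 mol, y = 6.68 × 10^-3 mol
mass of NaOH = 2.54 × 10^-3 × 40.00 = 0.102 g
% NaOH = 0.102 / 0.810 × 100 = 12.6 %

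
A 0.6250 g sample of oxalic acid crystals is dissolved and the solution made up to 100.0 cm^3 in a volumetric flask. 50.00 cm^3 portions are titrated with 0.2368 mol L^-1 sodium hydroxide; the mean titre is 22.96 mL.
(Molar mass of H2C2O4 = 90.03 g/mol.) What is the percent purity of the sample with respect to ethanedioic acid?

78.32 %

H2C2O4 + 2 NaOH → Na2C2O4 + 2 H2O
n(NaOH) per titration = 0.02296 × 0.2368 = 5.437 × 10^-3 mol
From the 1:2 ratio, n(H2C2O4) in each aliquot = 1/2 × 5.437 × 10^-3 = 2.718 × 10^-3 mol
n(H2C2O4) in the whole flask = 2.718 × 10^-3 × 100.0/50.00 = 5.437 × 10^-3 mol
mass of H2C2O4 = 5.437 × 10^-3 × 90.03 = 0.4895 g
% H2C2O4 = 0.4895 / 0.6250 × 100 = 78.32 %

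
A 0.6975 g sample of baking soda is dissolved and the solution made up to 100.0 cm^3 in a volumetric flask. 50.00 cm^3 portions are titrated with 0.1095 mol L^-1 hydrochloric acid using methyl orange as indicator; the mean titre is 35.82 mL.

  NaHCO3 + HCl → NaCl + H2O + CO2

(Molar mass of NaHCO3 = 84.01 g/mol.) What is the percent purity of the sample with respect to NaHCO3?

94.48 %

n(HCl) per titration = 0.03582 × 0.1095 = 3.922 × 10^-3 mol
n(NaHCO3) in each aliquot = 3.922 × 10^-3 mol (1:1 ratio)
n(NaHCO3) in the whole flask = 3.922 × 10^-3 × 100.0/50.00 = 7.845 × 10^-3 mol
mass of NaHCO3 = 7.845 × 10^-3 × 84.01 = 0.6590 g
% NaHCO3 = 0.6590 / 0.6975 × 100 = 94.48 %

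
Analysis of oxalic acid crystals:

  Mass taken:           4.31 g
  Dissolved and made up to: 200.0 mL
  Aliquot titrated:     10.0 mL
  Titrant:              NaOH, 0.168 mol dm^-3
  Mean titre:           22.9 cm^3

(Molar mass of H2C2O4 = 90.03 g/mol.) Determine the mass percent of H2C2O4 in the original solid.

H2C2O4 + 2 NaOH → Na2C2O4 + 2 H2O
n(NaOH) per titration = 0.0229 × 0.168 = 3.85 × 10^-3 mol
From the 1:2 ratio, n(H2C2O4) in each aliquot = 1/2 × 3.85 × 10^-3 = 1.92 × 10^-3 mol
n(H2C2O4) in the whole flask = 1.92 × 10^-3 × 200.0/10.0 = 0.0385 mol
mass of H2C2O4 = 0.0385 × 90.03 = 3.46 g
% H2C2O4 = 3.46 / 4.31 × 100 = 80.4 %

80.4 %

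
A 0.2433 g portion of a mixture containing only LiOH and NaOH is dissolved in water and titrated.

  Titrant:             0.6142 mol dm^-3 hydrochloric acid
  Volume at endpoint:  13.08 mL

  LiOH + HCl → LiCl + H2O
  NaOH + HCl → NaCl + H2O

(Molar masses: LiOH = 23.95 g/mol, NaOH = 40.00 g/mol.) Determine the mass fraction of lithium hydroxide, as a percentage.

47.87 %

n(HCl) = 0.01308 × 0.6142 = 8.034 × 10^-3 mol
Let x = n(LiOH), y = n(NaOH).
Titrant: 1x + 1y = 8.034 × 10^-3;  mass: 23.95x + 40.00y = 0.2433
Solving, x = 4.863 × 10^-3 mol, y = 3.171 × 10^-3 mol
mass of LiOH = 4.863 × 10^-3 × 23.95 = 0.1165 g
% LiOH = 0.1165 / 0.2433 × 100 = 47.87 %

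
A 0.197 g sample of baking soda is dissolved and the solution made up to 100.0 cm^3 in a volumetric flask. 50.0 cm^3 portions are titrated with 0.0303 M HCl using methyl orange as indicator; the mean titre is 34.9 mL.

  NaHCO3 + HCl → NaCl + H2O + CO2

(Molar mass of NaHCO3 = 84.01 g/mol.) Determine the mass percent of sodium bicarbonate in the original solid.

90.2 %

n(HCl) per titration = 0.0349 × 0.0303 = 1.06 × 10^-3 mol
n(NaHCO3) in each aliquot = 1.06 × 10^-3 mol (1:1 ratio)
n(NaHCO3) in the whole flask = 1.06 × 10^-3 × 100.0/50.0 = 2.11 × 10^-3 mol
mass of NaHCO3 = 2.11 × 10^-3 × 84.01 = 0.178 g
% NaHCO3 = 0.178 / 0.197 × 100 = 90.2 %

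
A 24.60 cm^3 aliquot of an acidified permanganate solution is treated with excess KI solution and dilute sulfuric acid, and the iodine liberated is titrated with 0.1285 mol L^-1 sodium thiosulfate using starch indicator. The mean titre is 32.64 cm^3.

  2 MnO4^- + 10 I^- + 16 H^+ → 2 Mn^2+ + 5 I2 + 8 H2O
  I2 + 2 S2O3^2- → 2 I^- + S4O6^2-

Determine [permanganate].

n(S2O3^2-) = 0.03264 × 0.1285 = 4.194 × 10^-3 mol
n(I2) = n(S2O3^2-)/2 = 2.097 × 10^-3 mol
From the 2:5 ratio, n(MnO4^-) in the aliquot = 2/5 × 2.097 × 10^-3 = 8.388 × 10^-4 mol
[MnO4^-] = 8.388 × 10^-4 / 0.02460 = 0.03410 mol/L

0.03410 mol/L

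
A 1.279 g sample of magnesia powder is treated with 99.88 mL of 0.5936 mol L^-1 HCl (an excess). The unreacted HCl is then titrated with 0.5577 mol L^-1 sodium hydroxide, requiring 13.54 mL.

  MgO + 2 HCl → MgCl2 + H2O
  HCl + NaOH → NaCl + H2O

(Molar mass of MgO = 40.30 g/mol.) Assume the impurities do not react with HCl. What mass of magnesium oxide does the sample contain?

1.043 g

n(HCl) added = 0.09988 × 0.5936 = 0.05929 mol
n(NaOH) used in back-titration = 0.01354 × 0.5577 = 7.551 × 10^-3 mol
n(HCl) left over = 7.551 × 10^-3 mol (1:1 ratio)
n(HCl) consumed by analyte = 0.05929 − 7.551 × 10^-3 = 0.05174 mol
From the 1:2 ratio, n(MgO) = 1/2 × 0.05174 = 0.02587 mol
mass of MgO = 0.02587 × 40.30 = 1.043 g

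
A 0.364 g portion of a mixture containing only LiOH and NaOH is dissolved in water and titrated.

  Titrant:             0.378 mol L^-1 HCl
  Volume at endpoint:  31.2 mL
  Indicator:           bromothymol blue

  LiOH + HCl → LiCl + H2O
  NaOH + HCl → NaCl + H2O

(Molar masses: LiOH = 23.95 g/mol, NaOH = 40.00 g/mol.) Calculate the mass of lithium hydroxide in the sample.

0.161 g

n(HCl) = 0.0312 × 0.378 = 0.0118 mol
Let x = n(LiOH), y = n(NaOH).
Titrant: 1x + 1y = 0.0118;  mass: 23.95x + 40.00y = 0.364
Solving, x = 6.71 × 10^-3 mol, y = 5.08 × 10^-3 mol
mass of LiOH = 6.71 × 10^-3 × 23.95 = 0.161 g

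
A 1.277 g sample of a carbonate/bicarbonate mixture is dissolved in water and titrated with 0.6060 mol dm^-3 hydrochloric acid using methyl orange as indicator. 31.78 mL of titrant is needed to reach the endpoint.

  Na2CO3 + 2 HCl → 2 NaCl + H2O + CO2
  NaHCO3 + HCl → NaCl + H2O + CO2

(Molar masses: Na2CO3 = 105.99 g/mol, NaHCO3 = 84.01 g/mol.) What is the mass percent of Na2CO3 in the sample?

45.62 %

n(HCl) = 0.03178 × 0.6060 = 0.01926 mol
Let x = n(Na2CO3), y = n(NaHCO3).
Titrant: 2x + 1y = 0.01926;  mass: 105.99x + 84.01y = 1.277
Solving, x = 5.496 × 10^-3 mol, y = 8.267 × 10^-3 mol
mass of Na2CO3 = 5.496 × 10^-3 × 105.99 = 0.5825 g
% Na2CO3 = 0.5825 / 1.277 × 100 = 45.62 %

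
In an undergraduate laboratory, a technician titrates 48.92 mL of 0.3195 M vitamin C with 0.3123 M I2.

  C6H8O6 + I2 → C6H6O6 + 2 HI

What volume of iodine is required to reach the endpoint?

n(C6H8O6) = 0.04892 L × 0.3195 mol/L = 0.01563 mol
n(I2) = 0.01563 mol (1:1 stoichiometry)
V(I2) = 0.01563 mol / 0.3123 mol/L = 0.05005 L = 50.05 mL

50.05 mL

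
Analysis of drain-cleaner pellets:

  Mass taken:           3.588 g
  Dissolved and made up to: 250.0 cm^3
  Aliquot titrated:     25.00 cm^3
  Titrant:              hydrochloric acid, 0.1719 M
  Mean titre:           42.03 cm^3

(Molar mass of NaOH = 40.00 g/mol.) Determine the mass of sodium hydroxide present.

2.890 g

NaOH + HCl → NaCl + H2O
n(HCl) per titration = 0.04203 × 0.1719 = 7.225 × 10^-3 mol
n(NaOH) in each aliquot = 7.225 × 10^-3 mol (1:1 ratio)
n(NaOH) in the whole flask = 7.225 × 10^-3 × 250.0/25.00 = 0.07225 mol
mass of NaOH = 0.07225 × 40.00 = 2.890 g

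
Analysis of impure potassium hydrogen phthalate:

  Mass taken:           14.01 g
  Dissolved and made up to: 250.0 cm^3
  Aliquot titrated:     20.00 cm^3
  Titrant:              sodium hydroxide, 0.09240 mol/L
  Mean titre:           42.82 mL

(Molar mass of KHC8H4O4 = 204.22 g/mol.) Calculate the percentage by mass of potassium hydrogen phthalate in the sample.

KHC8H4O4 + NaOH → KNaC8H4O4 + H2O
n(NaOH) per titration = 0.04282 × 0.09240 = 3.957 × 10^-3 mol
n(KHC8H4O4) in each aliquot = 3.957 × 10^-3 mol (1:1 ratio)
n(KHC8H4O4) in the whole flask = 3.957 × 10^-3 × 250.0/20.00 = 0.04946 mol
mass of KHC8H4O4 = 0.04946 × 204.22 = 10.10 g
% KHC8H4O4 = 10.10 / 14.01 × 100 = 72.09 %

72.09 %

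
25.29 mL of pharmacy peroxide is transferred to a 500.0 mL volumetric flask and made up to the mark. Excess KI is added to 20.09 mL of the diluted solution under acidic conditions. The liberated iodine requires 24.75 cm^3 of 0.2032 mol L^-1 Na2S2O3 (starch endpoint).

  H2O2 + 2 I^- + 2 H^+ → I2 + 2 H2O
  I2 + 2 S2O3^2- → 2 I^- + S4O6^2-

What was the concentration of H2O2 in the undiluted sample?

n(S2O3^2-) = 0.02475 × 0.2032 = 5.029 × 10^-3 mol
n(I2) = n(S2O3^2-)/2 = 2.515 × 10^-3 mol
n(H2O2) in the aliquot = 2.515 × 10^-3 mol (1:1 ratio)
[H2O2]_dilute = 2.515 × 10^-3 / 0.02009 = 0.1252 mol/L
[H2O2]_original = 0.1252 × 500.0/25.29 = 2.475 mol/L

2.475 mol/L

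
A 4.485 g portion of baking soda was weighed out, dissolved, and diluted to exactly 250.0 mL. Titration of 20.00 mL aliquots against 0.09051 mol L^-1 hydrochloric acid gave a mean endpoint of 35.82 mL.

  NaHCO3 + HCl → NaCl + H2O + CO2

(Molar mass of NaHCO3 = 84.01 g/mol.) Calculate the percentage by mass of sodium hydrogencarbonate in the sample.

75.91 %

n(HCl) per titration = 0.03582 × 0.09051 = 3.242 × 10^-3 mol
n(NaHCO3) in each aliquot = 3.242 × 10^-3 mol (1:1 ratio)
n(NaHCO3) in the whole flask = 3.242 × 10^-3 × 250.0/20.00 = 0.04053 mol
mass of NaHCO3 = 0.04053 × 84.01 = 3.405 g
% NaHCO3 = 3.405 / 4.485 × 100 = 75.91 %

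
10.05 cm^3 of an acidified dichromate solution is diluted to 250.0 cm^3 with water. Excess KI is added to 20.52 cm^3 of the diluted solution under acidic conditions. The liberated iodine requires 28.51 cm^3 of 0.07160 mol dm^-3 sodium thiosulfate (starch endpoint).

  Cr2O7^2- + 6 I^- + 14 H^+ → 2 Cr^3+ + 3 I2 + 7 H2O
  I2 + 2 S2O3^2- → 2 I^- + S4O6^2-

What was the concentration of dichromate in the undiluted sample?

n(S2O3^2-) = 0.02851 × 0.07160 = 2.041 × 10^-3 mol
n(I2) = n(S2O3^2-)/2 = 1.021 × 10^-3 mol
From the 1:3 ratio, n(Cr2O7^2-) in the aliquot = 1/3 × 1.021 × 10^-3 = 3.402 × 10^-4 mol
[Cr2O7^2-]_dilute = 3.402 × 10^-4 / 0.02052 = 0.01658 mol/L
[Cr2O7^2-]_original = 0.01658 × 250.0/10.05 = 0.4124 mol/L

0.4124 mol/L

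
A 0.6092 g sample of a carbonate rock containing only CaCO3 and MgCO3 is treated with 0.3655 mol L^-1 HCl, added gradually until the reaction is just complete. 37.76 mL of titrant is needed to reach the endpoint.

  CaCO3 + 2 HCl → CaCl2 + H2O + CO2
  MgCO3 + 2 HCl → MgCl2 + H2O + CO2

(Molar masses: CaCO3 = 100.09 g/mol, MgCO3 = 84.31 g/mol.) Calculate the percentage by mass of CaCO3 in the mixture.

n(HCl) = 0.03776 × 0.3655 = 0.01380 mol
Let x = n(CaCO3), y = n(MgCO3).
Titrant: 2x + 2y = 0.01380;  mass: 100.09x + 84.31y = 0.6092
Solving, x = 1.737 × 10^-3 mol, y = 5.164 × 10^-3 mol
mass of CaCO3 = 1.737 × 10^-3 × 100.09 = 0.1738 g
% CaCO3 = 0.1738 / 0.6092 × 100 = 28.54 %

28.54 %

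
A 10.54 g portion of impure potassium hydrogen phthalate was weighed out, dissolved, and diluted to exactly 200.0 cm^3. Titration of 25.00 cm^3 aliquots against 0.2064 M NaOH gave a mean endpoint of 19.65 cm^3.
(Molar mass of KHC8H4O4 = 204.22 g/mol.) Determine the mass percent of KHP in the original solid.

KHC8H4O4 + NaOH → KNaC8H4O4 + H2O
n(NaOH) per titration = 0.01965 × 0.2064 = 4.056 × 10^-3 mol
n(KHC8H4O4) in each aliquot = 4.056 × 10^-3 mol (1:1 ratio)
n(KHC8H4O4) in the whole flask = 4.056 × 10^-3 × 200.0/25.00 = 0.03245 mol
mass of KHC8H4O4 = 0.03245 × 204.22 = 6.626 g
% KHC8H4O4 = 6.626 / 10.54 × 100 = 62.87 %

62.87 %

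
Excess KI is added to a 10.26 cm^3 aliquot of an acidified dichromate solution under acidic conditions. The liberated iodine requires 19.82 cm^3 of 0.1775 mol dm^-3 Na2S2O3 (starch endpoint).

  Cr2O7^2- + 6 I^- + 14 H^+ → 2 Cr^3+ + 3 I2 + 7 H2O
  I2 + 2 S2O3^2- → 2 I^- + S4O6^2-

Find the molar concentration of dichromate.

n(S2O3^2-) = 0.01982 × 0.1775 = 3.518 × 10^-3 mol
n(I2) = n(S2O3^2-)/2 = 1.759 × 10^-3 mol
From the 1:3 ratio, n(Cr2O7^2-) in the aliquot = 1/3 × 1.759 × 10^-3 = 5.863 × 10^-4 mol
[Cr2O7^2-] = 5.863 × 10^-4 / 0.01026 = 0.05715 mol/L

0.05715 mol/L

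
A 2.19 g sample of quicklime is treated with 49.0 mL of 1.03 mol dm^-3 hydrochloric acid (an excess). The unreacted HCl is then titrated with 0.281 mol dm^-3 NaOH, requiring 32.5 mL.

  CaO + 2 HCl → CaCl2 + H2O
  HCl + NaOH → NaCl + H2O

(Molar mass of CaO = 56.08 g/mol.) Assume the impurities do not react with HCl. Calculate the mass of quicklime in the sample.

n(HCl) added = 0.0490 × 1.03 = 0.0505 mol
n(NaOH) used in back-titration = 0.0325 × 0.281 = 9.13 × 10^-3 mol
n(HCl) left over = 9.13 × 10^-3 mol (1:1 ratio)
n(HCl) consumed by analyte = 0.0505 − 9.13 × 10^-3 = 0.0413 mol
From the 1:2 ratio, n(CaO) = 1/2 × 0.0413 = 0.0207 mol
mass of CaO = 0.0207 × 56.08 = 1.16 g

1.16 g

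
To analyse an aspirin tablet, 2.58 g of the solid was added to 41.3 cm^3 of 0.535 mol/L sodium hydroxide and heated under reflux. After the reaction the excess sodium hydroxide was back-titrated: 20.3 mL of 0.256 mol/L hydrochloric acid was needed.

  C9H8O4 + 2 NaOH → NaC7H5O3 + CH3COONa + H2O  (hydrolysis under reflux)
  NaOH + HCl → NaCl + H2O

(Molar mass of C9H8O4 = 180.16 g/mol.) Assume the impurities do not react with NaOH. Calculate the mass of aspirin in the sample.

1.52 g

n(NaOH) added = 0.0413 × 0.535 = 0.0221 mol
n(HCl) used in back-titration = 0.0203 × 0.256 = 5.20 × 10^-3 mol
n(NaOH) left over = 5.20 × 10^-3 mol (1:1 ratio)
n(NaOH) consumed by analyte = 0.0221 − 5.20 × 10^-3 = 0.0169 mol
From the 1:2 ratio, n(C9H8O4) = 1/2 × 0.0169 = 8.45 × 10^-3 mol
mass of C9H8O4 = 8.45 × 10^-3 × 180.16 = 1.52 g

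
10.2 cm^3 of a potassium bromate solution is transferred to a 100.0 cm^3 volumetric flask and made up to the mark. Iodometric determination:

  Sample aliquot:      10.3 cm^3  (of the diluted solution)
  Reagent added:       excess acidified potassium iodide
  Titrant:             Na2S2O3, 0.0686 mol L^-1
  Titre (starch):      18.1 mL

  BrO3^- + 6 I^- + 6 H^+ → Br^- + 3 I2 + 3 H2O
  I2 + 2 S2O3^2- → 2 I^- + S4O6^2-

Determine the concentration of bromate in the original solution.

0.197 mol/L

n(S2O3^2-) = 0.0181 × 0.0686 = 1.24 × 10^-3 mol
n(I2) = n(S2O3^2-)/2 = 6.21 × 10^-4 mol
From the 1:3 ratio, n(BrO3^-) in the aliquot = 1/3 × 6.21 × 10^-4 = 2.07 × 10^-4 mol
[BrO3^-]_dilute = 2.07 × 10^-4 / 0.0103 = 0.0201 mol/L
[BrO3^-]_original = 0.0201 × 100.0/10.2 = 0.197 mol/L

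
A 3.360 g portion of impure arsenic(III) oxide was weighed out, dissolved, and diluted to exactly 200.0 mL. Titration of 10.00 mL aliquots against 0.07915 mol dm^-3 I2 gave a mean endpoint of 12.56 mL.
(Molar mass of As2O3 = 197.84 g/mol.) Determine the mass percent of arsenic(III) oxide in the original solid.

As2O3 + 2 I2 + 2 H2O → As2O5 + 4 HI
n(I2) per titration = 0.01256 × 0.07915 = 9.941 × 10^-4 mol
From the 1:2 ratio, n(As2O3) in each aliquot = 1/2 × 9.941 × 10^-4 = 4.971 × 10^-4 mol
n(As2O3) in the whole flask = 4.971 × 10^-4 × 200.0/10.00 = 9.941 × 10^-3 mol
mass of As2O3 = 9.941 × 10^-3 × 197.84 = 1.967 g
% As2O3 = 1.967 / 3.360 × 100 = 58.53 %

58.53 %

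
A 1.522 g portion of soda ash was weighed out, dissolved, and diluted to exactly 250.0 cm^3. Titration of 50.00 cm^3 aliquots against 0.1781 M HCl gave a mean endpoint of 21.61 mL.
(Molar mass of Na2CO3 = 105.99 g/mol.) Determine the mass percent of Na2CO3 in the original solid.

67.01 %

Na2CO3 + 2 HCl → 2 NaCl + H2O + CO2
n(HCl) per titration = 0.02161 × 0.1781 = 3.849 × 10^-3 mol
From the 1:2 ratio, n(Na2CO3) in each aliquot = 1/2 × 3.849 × 10^-3 = 1.924 × 10^-3 mol
n(Na2CO3) in the whole flask = 1.924 × 10^-3 × 250.0/50.00 = 9.622 × 10^-3 mol
mass of Na2CO3 = 9.622 × 10^-3 × 105.99 = 1.020 g
% Na2CO3 = 1.020 / 1.522 × 100 = 67.01 %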